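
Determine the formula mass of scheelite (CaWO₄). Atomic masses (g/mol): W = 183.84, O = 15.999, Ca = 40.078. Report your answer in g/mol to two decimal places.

Ca: 1 × 40.078 = 40.0780
W: 1 × 183.84 = 183.8400
O: 4 × 15.999 = 63.9960
Summing the contributions gives the formula mass.

287.91 g/mol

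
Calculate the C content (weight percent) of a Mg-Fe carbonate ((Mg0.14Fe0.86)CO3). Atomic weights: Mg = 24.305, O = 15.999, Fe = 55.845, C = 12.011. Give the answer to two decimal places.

10.78 weight percent

Formula mass = 0.14×24.305 + 0.86×55.845 + 1×12.011 + 3×15.999 = 111.437 g/mol, of which 12.011 g is C.
So C makes up 12.011/111.437 = 0.1078 of the mass, i.e. 10.78%.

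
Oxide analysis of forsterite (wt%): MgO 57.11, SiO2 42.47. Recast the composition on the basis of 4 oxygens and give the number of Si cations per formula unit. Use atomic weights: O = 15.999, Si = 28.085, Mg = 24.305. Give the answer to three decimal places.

57.11 wt% MgO ÷ 40.304 g/mol = 1.41698 mol, giving 1.41698 Mg and 1.41698 O.
42.47 wt% SiO2 ÷ 60.083 g/mol = 0.70686 mol, giving 0.70686 Si and 1.41372 O.
Oxygen sums to 2.83070; scaling by 4/2.83070 = 1.41308 puts the formula on 4 O.
Si: 0.70686 × 1.41308 = 0.999 atoms per formula unit.

0.999 Si apfu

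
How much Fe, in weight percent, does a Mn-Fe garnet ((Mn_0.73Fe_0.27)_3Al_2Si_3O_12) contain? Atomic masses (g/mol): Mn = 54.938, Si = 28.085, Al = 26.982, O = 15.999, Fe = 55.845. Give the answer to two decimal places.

9.12 weight percent

Formula mass = 2.19·54.938 + 0.81·55.845 + 2·26.982 + 3·28.085 + 12·15.999 = 495.756 g/mol, of which 45.234 g is Fe.
So Fe makes up 45.234/495.756 = 0.0912 of the mass, i.e. 9.12%.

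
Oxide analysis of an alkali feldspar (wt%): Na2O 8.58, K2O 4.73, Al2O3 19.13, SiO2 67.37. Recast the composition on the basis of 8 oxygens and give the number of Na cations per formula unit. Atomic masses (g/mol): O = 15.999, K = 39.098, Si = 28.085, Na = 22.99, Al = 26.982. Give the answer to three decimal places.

0.740 Na apfu

Na2O: 8.58/61.979 = 0.13843 mol → 0.27686 mol Na, 0.13843 mol O.
K2O: 4.73/94.195 = 0.05021 mol → 0.10042 mol K, 0.05021 mol O.
Al2O3: 19.13/101.961 = 0.18762 mol → 0.37524 mol Al, 0.56286 mol O.
SiO2: 67.37/60.083 = 1.12128 mol → 1.12128 mol Si, 2.24256 mol O.
Total oxygen = 2.99406 mol. Normalization factor = 8/2.99406 = 2.67196.
Na per 8 O = 0.27686 × 2.67196 = 0.740.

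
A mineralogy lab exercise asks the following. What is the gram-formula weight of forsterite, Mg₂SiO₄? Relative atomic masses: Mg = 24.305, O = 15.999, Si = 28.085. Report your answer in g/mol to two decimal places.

The formula mass is the sum 2(24.305) + 1(28.085) + 4(15.999).

140.69 g/mol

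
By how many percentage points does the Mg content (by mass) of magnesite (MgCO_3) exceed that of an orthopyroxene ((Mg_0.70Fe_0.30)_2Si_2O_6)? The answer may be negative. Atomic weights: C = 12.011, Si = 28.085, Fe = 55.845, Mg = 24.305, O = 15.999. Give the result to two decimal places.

M(MgCO_3) = 84.313 g/mol, so wt% Mg = 24.305/84.313 × 100 = 28.83%.
M((Mg_0.70Fe_0.30)_2Si_2O_6) = 219.698 g/mol, so wt% Mg = 34.027/219.698 × 100 = 15.49%.
28.83 − 15.49 = 13.34 pp.

13.34 percentage points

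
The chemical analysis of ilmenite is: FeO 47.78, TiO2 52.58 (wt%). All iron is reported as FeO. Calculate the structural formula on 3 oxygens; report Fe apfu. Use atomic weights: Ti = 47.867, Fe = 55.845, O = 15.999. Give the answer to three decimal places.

1.007 Fe apfu

FeO (M=71.844): mol = 0.66505; Fe = 0.66505, O = 0.66505.
TiO2 (M=79.865): mol = 0.65836; Ti = 0.65836, O = 1.31672.
ΣO = 1.98177; factor = 3/ΣO = 1.51380.
Fe apfu = 0.66505 × 1.51380 = 1.007.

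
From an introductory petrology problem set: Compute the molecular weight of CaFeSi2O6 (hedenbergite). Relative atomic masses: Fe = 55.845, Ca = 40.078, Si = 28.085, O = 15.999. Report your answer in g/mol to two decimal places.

248.09 g/mol

M = 1(40.078) + 1(55.845) + 2(28.085) + 6(15.999)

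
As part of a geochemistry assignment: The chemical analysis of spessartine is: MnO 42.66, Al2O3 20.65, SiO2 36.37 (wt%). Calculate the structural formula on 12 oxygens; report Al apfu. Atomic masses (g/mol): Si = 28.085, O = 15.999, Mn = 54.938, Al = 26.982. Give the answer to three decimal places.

2.009 Al apfu

MnO: 42.66/70.937 = 0.60138 mol → 0.60138 mol Mn, 0.60138 mol O.
Al2O3: 20.65/101.961 = 0.20253 mol → 0.40506 mol Al, 0.60759 mol O.
SiO2: 36.37/60.083 = 0.60533 mol → 0.60533 mol Si, 1.21066 mol O.
Total oxygen = 2.41963 mol. Normalization factor = 12/2.41963 = 4.95944.
Al per 12 O = 0.40506 × 4.95944 = 2.009.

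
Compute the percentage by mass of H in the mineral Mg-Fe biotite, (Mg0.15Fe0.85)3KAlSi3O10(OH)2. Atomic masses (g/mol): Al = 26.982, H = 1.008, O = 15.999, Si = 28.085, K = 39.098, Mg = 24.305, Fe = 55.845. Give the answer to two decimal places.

M((Mg0.15Fe0.85)3KAlSi3O10(OH)2) = 497.681 g/mol.
H contributes 2 × 1.008 = 2.016 g per mole.
2.016/497.681 = 0.0041 → 0.41%.

0.41 mass %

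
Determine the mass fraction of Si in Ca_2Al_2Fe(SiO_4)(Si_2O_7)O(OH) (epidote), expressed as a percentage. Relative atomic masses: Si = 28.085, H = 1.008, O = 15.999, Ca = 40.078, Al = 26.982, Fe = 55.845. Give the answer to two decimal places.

17.44 mass %

M(Ca_2Al_2Fe(SiO_4)(Si_2O_7)O(OH)) = 483.215 g/mol.
Si contributes 3 × 28.085 = 84.255 g per mole.
84.255/483.215 = 0.1744 → 17.44%.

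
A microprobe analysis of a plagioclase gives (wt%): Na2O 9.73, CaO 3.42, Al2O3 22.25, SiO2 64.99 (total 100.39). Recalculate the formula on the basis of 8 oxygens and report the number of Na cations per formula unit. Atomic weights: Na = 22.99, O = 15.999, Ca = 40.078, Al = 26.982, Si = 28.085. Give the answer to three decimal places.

0.827 Na apfu

Na2O (M=61.979): mol = 0.15699; Na = 0.31398, O = 0.15699.
CaO (M=56.077): mol = 0.06099; Ca = 0.06099, O = 0.06099.
Al2O3 (M=101.961): mol = 0.21822; Al = 0.43644, O = 0.65466.
SiO2 (M=60.083): mol = 1.08167; Si = 1.08167, O = 2.16334.
ΣO = 3.03598; factor = 8/ΣO = 2.63506.
Na apfu = 0.31398 × 2.63506 = 0.827.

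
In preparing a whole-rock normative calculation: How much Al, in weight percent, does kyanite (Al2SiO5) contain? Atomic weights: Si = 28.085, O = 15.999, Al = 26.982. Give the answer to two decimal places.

33.30 weight percent

Formula mass = 2·26.982 + 1·28.085 + 5·15.999 = 162.044 g/mol, of which 53.964 g is Al.
So Al makes up 53.964/162.044 = 0.3330 of the mass, i.e. 33.30%.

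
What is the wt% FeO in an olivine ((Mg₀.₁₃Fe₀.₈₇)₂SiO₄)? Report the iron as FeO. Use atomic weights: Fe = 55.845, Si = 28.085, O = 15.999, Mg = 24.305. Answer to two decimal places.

63.92 wt%

Formula mass = 195.571 g/mol.
1.74 Fe → 1.7400 mol FeO per formula unit; M(FeO) = 71.844, so FeO mass = 125.009 g.
125.009/195.571 × 100 = 63.92 wt%.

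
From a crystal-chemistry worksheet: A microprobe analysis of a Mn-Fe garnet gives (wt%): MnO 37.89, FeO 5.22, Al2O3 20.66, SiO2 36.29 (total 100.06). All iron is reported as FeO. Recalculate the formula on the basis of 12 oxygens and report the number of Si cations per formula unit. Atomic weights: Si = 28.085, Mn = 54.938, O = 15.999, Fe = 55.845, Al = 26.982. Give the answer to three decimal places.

37.89 wt% MnO ÷ 70.937 g/mol = 0.53414 mol, giving 0.53414 Mn and 0.53414 O.
5.22 wt% FeO ÷ 71.844 g/mol = 0.07266 mol, giving 0.07266 Fe and 0.07266 O.
20.66 wt% Al2O3 ÷ 101.961 g/mol = 0.20263 mol, giving 0.40526 Al and 0.60789 O.
36.29 wt% SiO2 ÷ 60.083 g/mol = 0.60400 mol, giving 0.60400 Si and 1.20800 O.
Oxygen sums to 2.42269; scaling by 12/2.42269 = 4.95317 puts the formula on 12 O.
Si: 0.60400 × 4.95317 = 2.992 atoms per formula unit.

2.992 Si apfu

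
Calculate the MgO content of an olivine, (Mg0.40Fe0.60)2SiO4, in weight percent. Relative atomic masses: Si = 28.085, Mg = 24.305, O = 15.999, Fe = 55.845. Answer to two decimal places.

18.06 wt%

Molar mass of (Mg0.40Fe0.60)2SiO4 = 0.80·24.305 + 1.20·55.845 + 1·28.085 + 4·15.999 = 178.539 g/mol.
Each formula unit contains 0.80 Mg, equivalent to 0.80/1 = 0.8000 mol MgO.
M(MgO) = 1×24.305 + 1×15.999 = 40.304 g/mol.
Mass of MgO per formula unit = 0.8000 × 40.304 = 32.243 g.
MgO wt% = 32.243 / 178.539 × 100 = 18.06%.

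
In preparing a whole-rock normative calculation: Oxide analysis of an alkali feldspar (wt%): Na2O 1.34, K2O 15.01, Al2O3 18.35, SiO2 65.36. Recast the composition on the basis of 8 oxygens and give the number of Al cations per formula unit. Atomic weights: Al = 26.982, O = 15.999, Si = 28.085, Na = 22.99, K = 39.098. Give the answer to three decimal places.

Na2O: 1.34/61.979 = 0.02162 mol → 0.04324 mol Na, 0.02162 mol O.
K2O: 15.01/94.195 = 0.15935 mol → 0.31870 mol K, 0.15935 mol O.
Al2O3: 18.35/101.961 = 0.17997 mol → 0.35994 mol Al, 0.53991 mol O.
SiO2: 65.36/60.083 = 1.08783 mol → 1.08783 mol Si, 2.17566 mol O.
Total oxygen = 2.89654 mol. Normalization factor = 8/2.89654 = 2.76192.
Al per 8 O = 0.35994 × 2.76192 = 0.994.

0.994 Al apfu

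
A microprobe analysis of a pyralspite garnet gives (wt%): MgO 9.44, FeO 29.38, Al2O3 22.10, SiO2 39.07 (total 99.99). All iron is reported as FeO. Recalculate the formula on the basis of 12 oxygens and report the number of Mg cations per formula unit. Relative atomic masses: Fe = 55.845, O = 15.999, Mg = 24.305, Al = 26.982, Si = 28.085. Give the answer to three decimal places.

1.084 Mg apfu

9.44 wt% MgO ÷ 40.304 g/mol = 0.23422 mol, giving 0.23422 Mg and 0.23422 O.
29.38 wt% FeO ÷ 71.844 g/mol = 0.40894 mol, giving 0.40894 Fe and 0.40894 O.
22.10 wt% Al2O3 ÷ 101.961 g/mol = 0.21675 mol, giving 0.43350 Al and 0.65025 O.
39.07 wt% SiO2 ÷ 60.083 g/mol = 0.65027 mol, giving 0.65027 Si and 1.30054 O.
Oxygen sums to 2.59395; scaling by 12/2.59395 = 4.62615 puts the formula on 12 O.
Mg: 0.23422 × 4.62615 = 1.084 atoms per formula unit.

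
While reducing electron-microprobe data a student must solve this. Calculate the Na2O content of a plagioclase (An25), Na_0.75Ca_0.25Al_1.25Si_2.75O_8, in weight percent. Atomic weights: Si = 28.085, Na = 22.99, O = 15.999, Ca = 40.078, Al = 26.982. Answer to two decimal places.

Formula mass = 266.215 g/mol.
0.75 Na → 0.3750 mol Na2O per formula unit; M(Na2O) = 61.979, so Na2O mass = 23.242 g.
23.242/266.215 × 100 = 8.73 wt%.

8.73 wt%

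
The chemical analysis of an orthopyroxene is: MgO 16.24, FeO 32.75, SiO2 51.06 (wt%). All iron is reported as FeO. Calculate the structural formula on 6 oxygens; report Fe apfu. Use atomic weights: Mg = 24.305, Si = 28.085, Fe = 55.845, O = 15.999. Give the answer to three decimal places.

16.24 wt% MgO ÷ 40.304 g/mol = 0.40294 mol, giving 0.40294 Mg and 0.40294 O.
32.75 wt% FeO ÷ 71.844 g/mol = 0.45585 mol, giving 0.45585 Fe and 0.45585 O.
51.06 wt% SiO2 ÷ 60.083 g/mol = 0.84982 mol, giving 0.84982 Si and 1.69964 O.
Oxygen sums to 2.55843; scaling by 6/2.55843 = 2.34519 puts the formula on 6 O.
Fe: 0.45585 × 2.34519 = 1.069 atoms per formula unit.

1.069 Fe apfu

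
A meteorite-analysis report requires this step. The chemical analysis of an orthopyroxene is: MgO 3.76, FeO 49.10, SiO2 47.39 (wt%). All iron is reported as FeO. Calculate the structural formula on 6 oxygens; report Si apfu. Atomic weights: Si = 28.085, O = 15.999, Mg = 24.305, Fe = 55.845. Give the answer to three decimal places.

MgO: 3.76/40.304 = 0.09329 mol → 0.09329 mol Mg, 0.09329 mol O.
FeO: 49.10/71.844 = 0.68343 mol → 0.68343 mol Fe, 0.68343 mol O.
SiO2: 47.39/60.083 = 0.78874 mol → 0.78874 mol Si, 1.57748 mol O.
Total oxygen = 2.35420 mol. Normalization factor = 6/2.35420 = 2.54864.
Si per 6 O = 0.78874 × 2.54864 = 2.010.

2.010 Si apfu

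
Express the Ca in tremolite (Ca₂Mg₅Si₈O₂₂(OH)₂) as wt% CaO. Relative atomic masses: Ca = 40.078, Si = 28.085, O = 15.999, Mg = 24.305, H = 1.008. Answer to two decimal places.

13.81 wt%

Formula mass = 812.353 g/mol.
2 Ca → 2.0000 mol CaO per formula unit; M(CaO) = 56.077, so CaO mass = 112.154 g.
112.154/812.353 × 100 = 13.81 wt%.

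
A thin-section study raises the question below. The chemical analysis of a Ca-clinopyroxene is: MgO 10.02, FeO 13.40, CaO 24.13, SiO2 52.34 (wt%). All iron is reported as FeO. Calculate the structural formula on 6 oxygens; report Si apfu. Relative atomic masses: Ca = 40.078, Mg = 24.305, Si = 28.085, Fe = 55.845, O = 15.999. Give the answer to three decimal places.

MgO (M=40.304): mol = 0.24861; Mg = 0.24861, O = 0.24861.
FeO (M=71.844): mol = 0.18652; Fe = 0.18652, O = 0.18652.
CaO (M=56.077): mol = 0.43030; Ca = 0.43030, O = 0.43030.
SiO2 (M=60.083): mol = 0.87113; Si = 0.87113, O = 1.74226.
ΣO = 2.60769; factor = 6/ΣO = 2.30089.
Si apfu = 0.87113 × 2.30089 = 2.004.

2.004 Si apfu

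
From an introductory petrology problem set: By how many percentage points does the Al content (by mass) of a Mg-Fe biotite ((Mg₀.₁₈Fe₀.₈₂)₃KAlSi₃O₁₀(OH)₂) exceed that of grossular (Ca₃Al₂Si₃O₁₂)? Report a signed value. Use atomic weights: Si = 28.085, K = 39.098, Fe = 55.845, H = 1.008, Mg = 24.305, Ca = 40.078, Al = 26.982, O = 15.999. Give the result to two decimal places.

-6.53 percentage points

Al in (Mg₀.₁₈Fe₀.₈₂)₃KAlSi₃O₁₀(OH)₂: molar mass 494.842 g/mol; 1×26.982 = 26.982 g → 5.45 wt%.
Al in Ca₃Al₂Si₃O₁₂: molar mass 450.441 g/mol; 2×26.982 = 53.964 g → 11.98 wt%.
Difference = 5.45 − 11.98 = -6.53 percentage points.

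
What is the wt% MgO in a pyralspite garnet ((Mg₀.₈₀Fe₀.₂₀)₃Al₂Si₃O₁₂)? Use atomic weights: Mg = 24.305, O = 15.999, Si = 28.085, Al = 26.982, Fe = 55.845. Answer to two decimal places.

M((Mg₀.₈₀Fe₀.₂₀)₃Al₂Si₃O₁₂) = 422.046 g/mol; M(MgO) = 40.304 g/mol.
Moles MgO per formula unit = 2.40 Mg ÷ 1 = 2.4000.
MgO fraction = (2.4000 × 40.304) / 422.046 = 96.730/422.046 = 0.2292.

22.92 wt%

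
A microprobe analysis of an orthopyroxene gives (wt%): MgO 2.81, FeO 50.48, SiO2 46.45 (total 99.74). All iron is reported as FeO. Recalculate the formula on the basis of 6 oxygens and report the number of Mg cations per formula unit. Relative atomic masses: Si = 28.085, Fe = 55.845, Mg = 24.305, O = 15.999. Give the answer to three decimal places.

0.180 Mg apfu

2.81 wt% MgO ÷ 40.304 g/mol = 0.06972 mol, giving 0.06972 Mg and 0.06972 O.
50.48 wt% FeO ÷ 71.844 g/mol = 0.70263 mol, giving 0.70263 Fe and 0.70263 O.
46.45 wt% SiO2 ÷ 60.083 g/mol = 0.77310 mol, giving 0.77310 Si and 1.54620 O.
Oxygen sums to 2.31855; scaling by 6/2.31855 = 2.58782 puts the formula on 6 O.
Mg: 0.06972 × 2.58782 = 0.180 atoms per formula unit.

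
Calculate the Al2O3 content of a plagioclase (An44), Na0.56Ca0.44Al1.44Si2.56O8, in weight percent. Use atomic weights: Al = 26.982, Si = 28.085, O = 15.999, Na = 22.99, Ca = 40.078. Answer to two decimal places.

27.27 wt%

Formula mass = 269.252 g/mol.
1.44 Al → 0.7200 mol Al2O3 per formula unit; M(Al2O3) = 101.961, so Al2O3 mass = 73.412 g.
73.412/269.252 × 100 = 27.27 wt%.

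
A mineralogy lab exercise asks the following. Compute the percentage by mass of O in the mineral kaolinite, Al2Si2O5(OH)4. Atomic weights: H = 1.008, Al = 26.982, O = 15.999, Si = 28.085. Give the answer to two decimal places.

55.78 weight percent

Molar mass of Al2Si2O5(OH)4: 2·26.982 + 2·28.085 + 9·15.999 + 4·1.008 = 258.157 g/mol.
Mass of O per formula unit: 9 × 15.999 = 143.991 g.
Weight fraction O = 143.991 / 258.157 = 0.5578.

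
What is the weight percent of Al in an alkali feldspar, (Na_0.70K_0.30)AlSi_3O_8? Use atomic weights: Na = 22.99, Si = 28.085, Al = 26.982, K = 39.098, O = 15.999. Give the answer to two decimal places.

10.10 mass %

Formula mass = 0.70×22.99 + 0.30×39.098 + 1×26.982 + 3×28.085 + 8×15.999 = 267.051 g/mol, of which 26.982 g is Al.
So Al makes up 26.982/267.051 = 0.1010 of the mass, i.e. 10.10%.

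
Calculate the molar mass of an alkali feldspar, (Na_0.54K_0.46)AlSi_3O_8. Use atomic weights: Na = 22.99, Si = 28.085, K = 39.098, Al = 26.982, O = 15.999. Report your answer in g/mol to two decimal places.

269.63 g/mol

M = 0.54×22.99 + 0.46×39.098 + 1×26.982 + 3×28.085 + 8×15.999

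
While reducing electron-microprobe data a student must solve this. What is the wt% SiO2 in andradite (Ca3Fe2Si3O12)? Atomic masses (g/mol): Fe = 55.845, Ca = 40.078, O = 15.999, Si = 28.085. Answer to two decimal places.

Formula mass = 508.167 g/mol.
3 Si → 3.0000 mol SiO2 per formula unit; M(SiO2) = 60.083, so SiO2 mass = 180.249 g.
180.249/508.167 × 100 = 35.47 wt%.

35.47 wt%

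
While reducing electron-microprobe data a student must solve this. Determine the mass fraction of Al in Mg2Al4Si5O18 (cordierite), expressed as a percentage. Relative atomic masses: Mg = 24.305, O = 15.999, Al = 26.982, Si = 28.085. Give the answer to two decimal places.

18.45 weight percent

M(Mg2Al4Si5O18) = 584.945 g/mol.
Al contributes 4 × 26.982 = 107.928 g per mole.
107.928/584.945 = 0.1845 → 18.45%.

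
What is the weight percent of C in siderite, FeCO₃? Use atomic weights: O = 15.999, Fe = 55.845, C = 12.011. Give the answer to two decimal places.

Molar mass of FeCO₃: 1·55.845 + 1·12.011 + 3·15.999 = 115.853 g/mol.
Mass of C per formula unit: 1 × 12.011 = 12.011 g.
Weight fraction C = 12.011 / 115.853 = 0.1037.

10.37 weight percent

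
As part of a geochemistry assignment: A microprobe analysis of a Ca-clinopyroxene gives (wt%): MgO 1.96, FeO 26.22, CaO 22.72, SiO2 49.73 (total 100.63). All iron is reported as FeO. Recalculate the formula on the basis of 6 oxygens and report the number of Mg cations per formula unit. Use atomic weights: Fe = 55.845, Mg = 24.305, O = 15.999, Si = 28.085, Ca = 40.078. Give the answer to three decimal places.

MgO: 1.96/40.304 = 0.04863 mol → 0.04863 mol Mg, 0.04863 mol O.
FeO: 26.22/71.844 = 0.36496 mol → 0.36496 mol Fe, 0.36496 mol O.
CaO: 22.72/56.077 = 0.40516 mol → 0.40516 mol Ca, 0.40516 mol O.
SiO2: 49.73/60.083 = 0.82769 mol → 0.82769 mol Si, 1.65538 mol O.
Total oxygen = 2.47413 mol. Normalization factor = 6/2.47413 = 2.42509.
Mg per 6 O = 0.04863 × 2.42509 = 0.118.

0.118 Mg apfu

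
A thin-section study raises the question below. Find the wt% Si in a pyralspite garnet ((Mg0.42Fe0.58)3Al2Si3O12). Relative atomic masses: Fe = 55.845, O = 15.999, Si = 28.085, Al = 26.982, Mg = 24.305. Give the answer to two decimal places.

18.40 wt%

M((Mg0.42Fe0.58)3Al2Si3O12) = 458.002 g/mol.
Si contributes 3 × 28.085 = 84.255 g per mole.
84.255/458.002 = 0.1840 → 18.40%.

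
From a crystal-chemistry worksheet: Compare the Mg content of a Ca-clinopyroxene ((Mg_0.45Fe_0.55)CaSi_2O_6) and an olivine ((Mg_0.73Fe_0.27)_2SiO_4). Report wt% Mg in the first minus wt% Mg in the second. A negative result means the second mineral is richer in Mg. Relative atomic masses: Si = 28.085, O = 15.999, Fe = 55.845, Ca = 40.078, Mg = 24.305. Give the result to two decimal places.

-17.82 percentage points

First mineral: 10.937 g Mg in 233.894 g formula = 4.68 wt% Mg.
Second mineral: 35.485 g Mg in 157.723 g formula = 22.50 wt% Mg.
4.68% − 22.50% gives a difference of -17.82 percentage points.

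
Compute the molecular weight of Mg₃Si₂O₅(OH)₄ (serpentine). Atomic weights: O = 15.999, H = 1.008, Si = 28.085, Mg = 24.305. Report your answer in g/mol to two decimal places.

277.11 g/mol

Mg: 3 × 24.305 = 72.9150
Si: 2 × 28.085 = 56.1700
O: 9 × 15.999 = 143.9910
H: 4 × 1.008 = 4.0320
Summing the contributions gives the formula mass.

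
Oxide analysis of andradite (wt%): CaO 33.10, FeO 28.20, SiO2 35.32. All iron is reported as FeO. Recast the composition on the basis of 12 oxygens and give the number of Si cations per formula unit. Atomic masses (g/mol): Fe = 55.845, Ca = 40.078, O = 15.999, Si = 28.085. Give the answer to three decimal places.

33.10 wt% CaO ÷ 56.077 g/mol = 0.59026 mol, giving 0.59026 Ca and 0.59026 O.
28.20 wt% FeO ÷ 71.844 g/mol = 0.39252 mol, giving 0.39252 Fe and 0.39252 O.
35.32 wt% SiO2 ÷ 60.083 g/mol = 0.58785 mol, giving 0.58785 Si and 1.17570 O.
Oxygen sums to 2.15848; scaling by 12/2.15848 = 5.55947 puts the formula on 12 O.
Si: 0.58785 × 5.55947 = 3.268 atoms per formula unit.

3.268 Si apfu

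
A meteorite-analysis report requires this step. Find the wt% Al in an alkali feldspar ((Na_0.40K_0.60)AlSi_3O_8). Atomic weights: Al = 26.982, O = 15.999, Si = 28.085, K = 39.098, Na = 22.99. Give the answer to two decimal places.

Molar mass of (Na_0.40K_0.60)AlSi_3O_8: 0.40×22.99 + 0.60×39.098 + 1×26.982 + 3×28.085 + 8×15.999 = 271.884 g/mol.
Mass of Al per formula unit: 1 × 26.982 = 26.982 g.
Weight fraction Al = 26.982 / 271.884 = 0.0992.

9.92 mass %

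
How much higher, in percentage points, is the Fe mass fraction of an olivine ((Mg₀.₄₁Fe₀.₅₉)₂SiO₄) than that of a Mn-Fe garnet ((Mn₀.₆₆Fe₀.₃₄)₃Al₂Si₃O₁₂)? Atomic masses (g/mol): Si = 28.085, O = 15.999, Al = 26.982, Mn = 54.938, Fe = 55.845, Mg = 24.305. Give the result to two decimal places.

Fe in (Mg₀.₄₁Fe₀.₅₉)₂SiO₄: molar mass 177.908 g/mol; 1.18×55.845 = 65.897 g → 37.04 wt%.
Fe in (Mn₀.₆₆Fe₀.₃₄)₃Al₂Si₃O₁₂: molar mass 495.946 g/mol; 1.02×55.845 = 56.962 g → 11.49 wt%.
Difference = 37.04 − 11.49 = 25.55 percentage points.

25.55 percentage points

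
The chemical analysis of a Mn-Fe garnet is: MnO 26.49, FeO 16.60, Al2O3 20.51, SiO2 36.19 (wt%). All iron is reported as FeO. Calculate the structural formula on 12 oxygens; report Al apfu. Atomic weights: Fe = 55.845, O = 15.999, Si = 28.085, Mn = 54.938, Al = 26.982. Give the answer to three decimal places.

2.001 Al apfu

MnO (M=70.937): mol = 0.37343; Mn = 0.37343, O = 0.37343.
FeO (M=71.844): mol = 0.23106; Fe = 0.23106, O = 0.23106.
Al2O3 (M=101.961): mol = 0.20116; Al = 0.40232, O = 0.60348.
SiO2 (M=60.083): mol = 0.60233; Si = 0.60233, O = 1.20466.
ΣO = 2.41263; factor = 12/ΣO = 4.97383.
Al apfu = 0.40232 × 4.97383 = 2.001.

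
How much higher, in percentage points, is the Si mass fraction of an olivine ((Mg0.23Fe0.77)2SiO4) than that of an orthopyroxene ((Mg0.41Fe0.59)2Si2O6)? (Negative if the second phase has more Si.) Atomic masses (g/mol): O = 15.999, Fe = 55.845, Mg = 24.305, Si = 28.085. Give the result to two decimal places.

-8.76 percentage points

Si in (Mg0.23Fe0.77)2SiO4: molar mass 189.263 g/mol; 1×28.085 = 28.085 g → 14.84 wt%.
Si in (Mg0.41Fe0.59)2Si2O6: molar mass 237.991 g/mol; 2×28.085 = 56.170 g → 23.60 wt%.
Difference = 14.84 − 23.60 = -8.76 percentage points.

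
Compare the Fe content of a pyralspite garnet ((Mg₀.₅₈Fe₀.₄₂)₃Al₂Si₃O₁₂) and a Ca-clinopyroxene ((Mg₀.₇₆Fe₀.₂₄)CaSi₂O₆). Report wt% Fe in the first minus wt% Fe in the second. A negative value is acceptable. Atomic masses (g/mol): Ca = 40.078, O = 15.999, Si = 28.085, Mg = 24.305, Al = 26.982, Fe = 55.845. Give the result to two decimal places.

9.91 percentage points

Fe in (Mg₀.₅₈Fe₀.₄₂)₃Al₂Si₃O₁₂: molar mass 442.862 g/mol; 1.26×55.845 = 70.365 g → 15.89 wt%.
Fe in (Mg₀.₇₆Fe₀.₂₄)CaSi₂O₆: molar mass 224.117 g/mol; 0.24×55.845 = 13.403 g → 5.98 wt%.
Difference = 15.89 − 5.98 = 9.91 percentage points.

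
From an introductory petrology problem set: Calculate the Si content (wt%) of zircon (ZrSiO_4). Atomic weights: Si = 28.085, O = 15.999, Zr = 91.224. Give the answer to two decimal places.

M(ZrSiO_4) = 183.305 g/mol.
Si contributes 1 × 28.085 = 28.085 g per mole.
28.085/183.305 = 0.1532 → 15.32%.

15.32 wt%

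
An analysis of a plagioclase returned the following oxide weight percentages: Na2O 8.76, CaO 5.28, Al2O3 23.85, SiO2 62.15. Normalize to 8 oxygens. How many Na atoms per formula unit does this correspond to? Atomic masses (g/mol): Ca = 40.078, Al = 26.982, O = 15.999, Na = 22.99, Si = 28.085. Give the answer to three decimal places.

0.752 Na apfu

Na2O (M=61.979): mol = 0.14134; Na = 0.28268, O = 0.14134.
CaO (M=56.077): mol = 0.09416; Ca = 0.09416, O = 0.09416.
Al2O3 (M=101.961): mol = 0.23391; Al = 0.46782, O = 0.70173.
SiO2 (M=60.083): mol = 1.03440; Si = 1.03440, O = 2.06880.
ΣO = 3.00603; factor = 8/ΣO = 2.66132.
Na apfu = 0.28268 × 2.66132 = 0.752.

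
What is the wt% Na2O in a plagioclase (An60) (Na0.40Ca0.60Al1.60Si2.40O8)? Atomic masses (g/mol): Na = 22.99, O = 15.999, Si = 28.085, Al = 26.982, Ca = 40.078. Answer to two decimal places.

4.56 wt%

Formula mass = 271.810 g/mol.
0.40 Na → 0.2000 mol Na2O per formula unit; M(Na2O) = 61.979, so Na2O mass = 12.396 g.
12.396/271.810 × 100 = 4.56 wt%.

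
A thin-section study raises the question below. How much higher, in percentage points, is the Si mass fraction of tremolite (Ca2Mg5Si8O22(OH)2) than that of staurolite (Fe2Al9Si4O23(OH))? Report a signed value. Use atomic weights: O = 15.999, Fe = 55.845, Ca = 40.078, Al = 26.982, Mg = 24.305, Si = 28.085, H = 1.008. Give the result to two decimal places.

M(Ca2Mg5Si8O22(OH)2) = 812.353 g/mol, so wt% Si = 224.680/812.353 × 100 = 27.66%.
M(Fe2Al9Si4O23(OH)) = 851.852 g/mol, so wt% Si = 112.340/851.852 × 100 = 13.19%.
27.66 − 13.19 = 14.47 pp.

14.47 percentage points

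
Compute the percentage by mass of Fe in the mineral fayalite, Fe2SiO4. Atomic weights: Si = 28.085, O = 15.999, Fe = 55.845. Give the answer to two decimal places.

54.81 mass %

M(Fe2SiO4) = 203.771 g/mol.
Fe contributes 2 × 55.845 = 111.690 g per mole.
111.690/203.771 = 0.5481 → 54.81%.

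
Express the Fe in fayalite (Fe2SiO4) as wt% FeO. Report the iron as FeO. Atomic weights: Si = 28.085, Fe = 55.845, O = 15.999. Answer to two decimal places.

M(Fe2SiO4) = 203.771 g/mol; M(FeO) = 71.844 g/mol.
Moles FeO per formula unit = 2 Fe ÷ 1 = 2.0000.
FeO fraction = (2.0000 × 71.844) / 203.771 = 143.688/203.771 = 0.7051.

70.51 wt%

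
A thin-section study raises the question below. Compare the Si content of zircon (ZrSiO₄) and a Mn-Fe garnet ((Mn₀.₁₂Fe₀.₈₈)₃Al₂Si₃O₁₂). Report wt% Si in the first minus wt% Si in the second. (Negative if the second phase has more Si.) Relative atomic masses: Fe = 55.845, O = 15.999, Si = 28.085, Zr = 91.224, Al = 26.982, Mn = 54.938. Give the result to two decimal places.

M(ZrSiO₄) = 183.305 g/mol, so wt% Si = 28.085/183.305 × 100 = 15.32%.
M((Mn₀.₁₂Fe₀.₈₈)₃Al₂Si₃O₁₂) = 497.415 g/mol, so wt% Si = 84.255/497.415 × 100 = 16.94%.
15.32 − 16.94 = -1.62 pp.

-1.62 percentage points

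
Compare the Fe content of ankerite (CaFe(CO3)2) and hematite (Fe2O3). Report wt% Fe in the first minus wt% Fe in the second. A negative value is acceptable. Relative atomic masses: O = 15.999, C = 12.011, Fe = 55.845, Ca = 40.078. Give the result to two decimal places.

-44.08 percentage points

M(CaFe(CO3)2) = 215.939 g/mol, so wt% Fe = 55.845/215.939 × 100 = 25.86%.
M(Fe2O3) = 159.687 g/mol, so wt% Fe = 111.690/159.687 × 100 = 69.94%.
25.86 − 69.94 = -44.08 pp.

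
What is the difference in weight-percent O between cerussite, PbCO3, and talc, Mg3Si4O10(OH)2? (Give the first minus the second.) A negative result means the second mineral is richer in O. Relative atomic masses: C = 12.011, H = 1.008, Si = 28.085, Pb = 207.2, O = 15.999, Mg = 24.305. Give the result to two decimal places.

-32.66 percentage points

M(PbCO3) = 267.208 g/mol, so wt% O = 47.997/267.208 × 100 = 17.96%.
M(Mg3Si4O10(OH)2) = 379.259 g/mol, so wt% O = 191.988/379.259 × 100 = 50.62%.
17.96 − 50.62 = -32.66 pp.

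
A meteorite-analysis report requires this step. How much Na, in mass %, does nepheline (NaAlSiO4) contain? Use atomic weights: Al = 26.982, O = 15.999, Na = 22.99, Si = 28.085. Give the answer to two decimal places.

Formula mass = 1·22.99 + 1·26.982 + 1·28.085 + 4·15.999 = 142.053 g/mol, of which 22.990 g is Na.
So Na makes up 22.990/142.053 = 0.1618 of the mass, i.e. 16.18%.

16.18 mass %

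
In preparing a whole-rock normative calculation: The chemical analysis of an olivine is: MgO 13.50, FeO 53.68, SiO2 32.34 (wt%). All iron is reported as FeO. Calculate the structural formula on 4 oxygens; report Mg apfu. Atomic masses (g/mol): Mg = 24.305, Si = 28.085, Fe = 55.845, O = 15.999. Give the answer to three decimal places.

13.50 wt% MgO ÷ 40.304 g/mol = 0.33495 mol, giving 0.33495 Mg and 0.33495 O.
53.68 wt% FeO ÷ 71.844 g/mol = 0.74717 mol, giving 0.74717 Fe and 0.74717 O.
32.34 wt% SiO2 ÷ 60.083 g/mol = 0.53826 mol, giving 0.53826 Si and 1.07652 O.
Oxygen sums to 2.15864; scaling by 4/2.15864 = 1.85302 puts the formula on 4 O.
Mg: 0.33495 × 1.85302 = 0.621 atoms per formula unit.

0.621 Mg apfu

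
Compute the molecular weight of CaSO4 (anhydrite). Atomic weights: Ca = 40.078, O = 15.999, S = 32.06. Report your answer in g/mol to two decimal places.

Ca: 1 × 40.078 = 40.0780
S: 1 × 32.06 = 32.0600
O: 4 × 15.999 = 63.9960
Summing the contributions gives the formula mass.

136.13 g/mol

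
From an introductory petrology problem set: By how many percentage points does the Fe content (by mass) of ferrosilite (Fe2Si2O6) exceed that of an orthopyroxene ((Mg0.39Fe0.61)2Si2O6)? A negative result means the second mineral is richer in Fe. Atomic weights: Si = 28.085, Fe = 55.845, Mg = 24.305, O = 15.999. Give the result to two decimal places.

13.85 percentage points

M(Fe2Si2O6) = 263.854 g/mol, so wt% Fe = 111.690/263.854 × 100 = 42.33%.
M((Mg0.39Fe0.61)2Si2O6) = 239.253 g/mol, so wt% Fe = 68.131/239.253 × 100 = 28.48%.
42.33 − 28.48 = 13.85 pp.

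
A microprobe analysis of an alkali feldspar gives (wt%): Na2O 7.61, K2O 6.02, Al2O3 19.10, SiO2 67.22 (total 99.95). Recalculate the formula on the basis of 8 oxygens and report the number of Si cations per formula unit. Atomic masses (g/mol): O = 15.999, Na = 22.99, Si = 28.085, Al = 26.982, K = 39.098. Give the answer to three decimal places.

2.997 Si apfu

7.61 wt% Na2O ÷ 61.979 g/mol = 0.12278 mol, giving 0.24556 Na and 0.12278 O.
6.02 wt% K2O ÷ 94.195 g/mol = 0.06391 mol, giving 0.12782 K and 0.06391 O.
19.10 wt% Al2O3 ÷ 101.961 g/mol = 0.18733 mol, giving 0.37466 Al and 0.56199 O.
67.22 wt% SiO2 ÷ 60.083 g/mol = 1.11879 mol, giving 1.11879 Si and 2.23758 O.
Oxygen sums to 2.98626; scaling by 8/2.98626 = 2.67894 puts the formula on 8 O.
Si: 1.11879 × 2.67894 = 2.997 atoms per formula unit.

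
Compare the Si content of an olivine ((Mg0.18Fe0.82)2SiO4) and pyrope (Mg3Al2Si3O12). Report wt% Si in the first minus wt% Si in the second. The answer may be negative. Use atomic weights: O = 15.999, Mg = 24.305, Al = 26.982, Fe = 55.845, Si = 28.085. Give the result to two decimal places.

-6.30 percentage points

M((Mg0.18Fe0.82)2SiO4) = 192.417 g/mol, so wt% Si = 28.085/192.417 × 100 = 14.60%.
M(Mg3Al2Si3O12) = 403.122 g/mol, so wt% Si = 84.255/403.122 × 100 = 20.90%.
14.60 − 20.90 = -6.30 pp.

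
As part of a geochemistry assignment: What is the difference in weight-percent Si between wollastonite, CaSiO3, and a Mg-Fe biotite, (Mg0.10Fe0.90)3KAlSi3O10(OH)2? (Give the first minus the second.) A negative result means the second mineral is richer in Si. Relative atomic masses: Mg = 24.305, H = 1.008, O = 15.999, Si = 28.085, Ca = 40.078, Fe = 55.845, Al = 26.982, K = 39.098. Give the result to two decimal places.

Si in CaSiO3: molar mass 116.160 g/mol; 1×28.085 = 28.085 g → 24.18 wt%.
Si in (Mg0.10Fe0.90)3KAlSi3O10(OH)2: molar mass 502.412 g/mol; 3×28.085 = 84.255 g → 16.77 wt%.
Difference = 24.18 − 16.77 = 7.41 percentage points.

7.41 percentage points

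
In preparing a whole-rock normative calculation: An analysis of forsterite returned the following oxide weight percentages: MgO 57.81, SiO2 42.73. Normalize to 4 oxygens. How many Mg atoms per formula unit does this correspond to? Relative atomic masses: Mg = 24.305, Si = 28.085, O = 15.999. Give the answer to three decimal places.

57.81 wt% MgO ÷ 40.304 g/mol = 1.43435 mol, giving 1.43435 Mg and 1.43435 O.
42.73 wt% SiO2 ÷ 60.083 g/mol = 0.71118 mol, giving 0.71118 Si and 1.42236 O.
Oxygen sums to 2.85671; scaling by 4/2.85671 = 1.40021 puts the formula on 4 O.
Mg: 1.43435 × 1.40021 = 2.008 atoms per formula unit.

2.008 Mg apfu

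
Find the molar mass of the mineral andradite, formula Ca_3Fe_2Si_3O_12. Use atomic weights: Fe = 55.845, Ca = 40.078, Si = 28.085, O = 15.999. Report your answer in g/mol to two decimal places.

The formula mass is the sum 3(40.078) + 2(55.845) + 3(28.085) + 12(15.999).

508.17 g/mol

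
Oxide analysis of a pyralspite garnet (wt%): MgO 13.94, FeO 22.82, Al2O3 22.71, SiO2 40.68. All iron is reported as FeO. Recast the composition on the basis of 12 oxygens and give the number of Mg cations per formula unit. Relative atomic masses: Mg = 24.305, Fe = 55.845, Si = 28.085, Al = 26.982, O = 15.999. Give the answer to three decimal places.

1.545 Mg apfu

MgO (M=40.304): mol = 0.34587; Mg = 0.34587, O = 0.34587.
FeO (M=71.844): mol = 0.31763; Fe = 0.31763, O = 0.31763.
Al2O3 (M=101.961): mol = 0.22273; Al = 0.44546, O = 0.66819.
SiO2 (M=60.083): mol = 0.67706; Si = 0.67706, O = 1.35412.
ΣO = 2.68581; factor = 12/ΣO = 4.46793.
Mg apfu = 0.34587 × 4.46793 = 1.545.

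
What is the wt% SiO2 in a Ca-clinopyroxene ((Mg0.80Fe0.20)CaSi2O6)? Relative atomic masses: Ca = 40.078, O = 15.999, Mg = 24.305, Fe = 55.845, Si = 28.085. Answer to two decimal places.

Molar mass of (Mg0.80Fe0.20)CaSi2O6 = 0.80×24.305 + 0.20×55.845 + 1×40.078 + 2×28.085 + 6×15.999 = 222.855 g/mol.
Each formula unit contains 2 Si, equivalent to 2/1 = 2.0000 mol SiO2.
M(SiO2) = 1×28.085 + 2×15.999 = 60.083 g/mol.
Mass of SiO2 per formula unit = 2.0000 × 60.083 = 120.166 g.
SiO2 wt% = 120.166 / 222.855 × 100 = 53.92%.

53.92 wt%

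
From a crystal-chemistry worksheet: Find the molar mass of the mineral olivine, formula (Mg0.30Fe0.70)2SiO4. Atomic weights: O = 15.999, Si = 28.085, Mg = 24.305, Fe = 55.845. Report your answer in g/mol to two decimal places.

184.85 g/mol

The formula mass is the sum 0.60·24.305 + 1.40·55.845 + 1·28.085 + 4·15.999.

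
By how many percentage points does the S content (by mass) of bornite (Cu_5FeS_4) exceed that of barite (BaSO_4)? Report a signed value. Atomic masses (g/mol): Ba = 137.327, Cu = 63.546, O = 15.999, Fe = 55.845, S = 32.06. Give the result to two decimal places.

S in Cu_5FeS_4: molar mass 501.815 g/mol; 4×32.06 = 128.240 g → 25.56 wt%.
S in BaSO_4: molar mass 233.383 g/mol; 1×32.06 = 32.060 g → 13.74 wt%.
Difference = 25.56 − 13.74 = 11.82 percentage points.

11.82 percentage points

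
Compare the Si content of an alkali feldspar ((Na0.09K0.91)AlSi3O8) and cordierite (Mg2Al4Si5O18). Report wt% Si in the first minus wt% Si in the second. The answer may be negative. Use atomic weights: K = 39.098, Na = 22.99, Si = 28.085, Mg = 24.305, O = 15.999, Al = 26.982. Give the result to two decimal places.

6.42 percentage points

First mineral: 84.255 g Si in 276.877 g formula = 30.43 wt% Si.
Second mineral: 140.425 g Si in 584.945 g formula = 24.01 wt% Si.
30.43% − 24.01% gives a difference of 6.42 percentage points.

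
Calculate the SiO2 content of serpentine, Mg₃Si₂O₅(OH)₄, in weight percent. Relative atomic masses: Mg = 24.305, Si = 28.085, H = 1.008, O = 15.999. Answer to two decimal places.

M(Mg₃Si₂O₅(OH)₄) = 277.108 g/mol; M(SiO2) = 60.083 g/mol.
Moles SiO2 per formula unit = 2 Si ÷ 1 = 2.0000.
SiO2 fraction = (2.0000 × 60.083) / 277.108 = 120.166/277.108 = 0.4336.

43.36 wt%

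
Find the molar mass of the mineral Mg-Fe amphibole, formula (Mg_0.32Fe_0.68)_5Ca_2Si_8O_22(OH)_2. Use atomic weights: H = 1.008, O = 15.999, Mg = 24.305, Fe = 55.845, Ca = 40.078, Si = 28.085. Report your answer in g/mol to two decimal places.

The formula mass is the sum 1.60·24.305 + 3.40·55.845 + 2·40.078 + 8·28.085 + 24·15.999 + 2·1.008.

919.59 g/mol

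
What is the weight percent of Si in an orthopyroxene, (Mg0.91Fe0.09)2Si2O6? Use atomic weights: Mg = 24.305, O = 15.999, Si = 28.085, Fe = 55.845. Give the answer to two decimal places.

27.21 mass %

Molar mass of (Mg0.91Fe0.09)2Si2O6: 1.82·24.305 + 0.18·55.845 + 2·28.085 + 6·15.999 = 206.451 g/mol.
Mass of Si per formula unit: 2 × 28.085 = 56.170 g.
Weight fraction Si = 56.170 / 206.451 = 0.2721.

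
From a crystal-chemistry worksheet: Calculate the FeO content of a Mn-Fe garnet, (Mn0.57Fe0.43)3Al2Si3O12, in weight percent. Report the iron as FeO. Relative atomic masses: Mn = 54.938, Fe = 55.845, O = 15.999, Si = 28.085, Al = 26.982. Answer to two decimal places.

M((Mn0.57Fe0.43)3Al2Si3O12) = 496.191 g/mol; M(FeO) = 71.844 g/mol.
Moles FeO per formula unit = 1.29 Fe ÷ 1 = 1.2900.
FeO fraction = (1.2900 × 71.844) / 496.191 = 92.679/496.191 = 0.1868.

18.68 wt%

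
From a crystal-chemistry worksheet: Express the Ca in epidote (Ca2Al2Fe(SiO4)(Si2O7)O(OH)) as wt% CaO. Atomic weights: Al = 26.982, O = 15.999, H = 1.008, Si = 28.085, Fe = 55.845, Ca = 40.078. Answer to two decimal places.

23.21 wt%

Formula mass = 483.215 g/mol.
2 Ca → 2.0000 mol CaO per formula unit; M(CaO) = 56.077, so CaO mass = 112.154 g.
112.154/483.215 × 100 = 23.21 wt%.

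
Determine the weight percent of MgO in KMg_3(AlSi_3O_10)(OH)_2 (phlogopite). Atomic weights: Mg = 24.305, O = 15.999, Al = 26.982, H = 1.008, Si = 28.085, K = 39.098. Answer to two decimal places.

28.98 wt%

M(KMg_3(AlSi_3O_10)(OH)_2) = 417.254 g/mol; M(MgO) = 40.304 g/mol.
Moles MgO per formula unit = 3 Mg ÷ 1 = 3.0000.
MgO fraction = (3.0000 × 40.304) / 417.254 = 120.912/417.254 = 0.2898.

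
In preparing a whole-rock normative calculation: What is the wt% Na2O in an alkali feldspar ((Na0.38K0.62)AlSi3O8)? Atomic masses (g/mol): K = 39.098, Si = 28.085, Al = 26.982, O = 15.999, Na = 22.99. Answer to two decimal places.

M((Na0.38K0.62)AlSi3O8) = 272.206 g/mol; M(Na2O) = 61.979 g/mol.
Moles Na2O per formula unit = 0.38 Na ÷ 2 = 0.1900.
Na2O fraction = (0.1900 × 61.979) / 272.206 = 11.776/272.206 = 0.0433.

4.33 wt%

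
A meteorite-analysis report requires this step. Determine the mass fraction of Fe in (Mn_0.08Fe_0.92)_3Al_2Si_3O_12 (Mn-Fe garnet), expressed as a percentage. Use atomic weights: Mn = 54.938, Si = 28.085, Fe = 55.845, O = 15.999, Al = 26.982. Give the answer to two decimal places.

30.98 wt%

M((Mn_0.08Fe_0.92)_3Al_2Si_3O_12) = 497.524 g/mol.
Fe contributes 2.76 × 55.845 = 154.132 g per mole.
154.132/497.524 = 0.3098 → 30.98%.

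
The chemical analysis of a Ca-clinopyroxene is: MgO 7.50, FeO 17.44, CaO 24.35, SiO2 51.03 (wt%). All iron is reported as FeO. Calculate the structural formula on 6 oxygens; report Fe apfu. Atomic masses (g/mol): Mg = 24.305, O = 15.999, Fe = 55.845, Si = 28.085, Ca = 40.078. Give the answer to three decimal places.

MgO (M=40.304): mol = 0.18609; Mg = 0.18609, O = 0.18609.
FeO (M=71.844): mol = 0.24275; Fe = 0.24275, O = 0.24275.
CaO (M=56.077): mol = 0.43422; Ca = 0.43422, O = 0.43422.
SiO2 (M=60.083): mol = 0.84933; Si = 0.84933, O = 1.69866.
ΣO = 2.56172; factor = 6/ΣO = 2.34218.
Fe apfu = 0.24275 × 2.34218 = 0.569.

0.569 Fe apfu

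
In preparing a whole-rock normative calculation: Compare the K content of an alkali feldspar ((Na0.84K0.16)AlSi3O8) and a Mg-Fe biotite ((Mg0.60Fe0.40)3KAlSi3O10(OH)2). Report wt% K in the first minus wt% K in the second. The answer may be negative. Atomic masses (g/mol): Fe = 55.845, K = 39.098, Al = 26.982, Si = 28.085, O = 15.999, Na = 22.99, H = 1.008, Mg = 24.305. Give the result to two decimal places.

-6.23 percentage points

K in (Na0.84K0.16)AlSi3O8: molar mass 264.796 g/mol; 0.16×39.098 = 6.256 g → 2.36 wt%.
K in (Mg0.60Fe0.40)3KAlSi3O10(OH)2: molar mass 455.102 g/mol; 1×39.098 = 39.098 g → 8.59 wt%.
Difference = 2.36 − 8.59 = -6.23 percentage points.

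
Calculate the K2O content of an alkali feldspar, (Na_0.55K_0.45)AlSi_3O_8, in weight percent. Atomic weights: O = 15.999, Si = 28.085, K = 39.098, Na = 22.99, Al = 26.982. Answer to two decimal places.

M((Na_0.55K_0.45)AlSi_3O_8) = 269.468 g/mol; M(K2O) = 94.195 g/mol.
Moles K2O per formula unit = 0.45 K ÷ 2 = 0.2250.
K2O fraction = (0.2250 × 94.195) / 269.468 = 21.194/269.468 = 0.0787.

7.87 wt%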